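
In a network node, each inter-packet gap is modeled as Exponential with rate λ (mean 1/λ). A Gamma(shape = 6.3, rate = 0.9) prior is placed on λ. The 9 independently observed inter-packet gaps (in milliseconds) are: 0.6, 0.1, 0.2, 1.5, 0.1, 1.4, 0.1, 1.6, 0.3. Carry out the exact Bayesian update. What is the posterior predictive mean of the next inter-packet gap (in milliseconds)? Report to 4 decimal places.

0.4755

With a Gamma(shape α, rate β) prior on the exponential rate λ, the posterior after n observations with total T = Σxᵢ is Gamma(α+n, β+T).
Sum of observations T = 5.9 milliseconds; n = 9.
Posterior: Gamma(6.3+9, 0.9+5.9) = Gamma(15.3, 6.8).
The predictive distribution for the next observation is Lomax; its mean is β/(α−1) = 6.8/14.3 = 0.4755.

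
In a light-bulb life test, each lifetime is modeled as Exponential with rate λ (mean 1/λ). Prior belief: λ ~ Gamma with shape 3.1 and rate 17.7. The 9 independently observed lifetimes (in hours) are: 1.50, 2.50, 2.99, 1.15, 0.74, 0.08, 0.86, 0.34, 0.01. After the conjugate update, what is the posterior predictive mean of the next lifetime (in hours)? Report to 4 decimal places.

With a Gamma(shape α, rate β) prior on the exponential rate λ, the posterior after n observations with total T = Σxᵢ is Gamma(α+n, β+T).
Sum of observations T = 10.17 hours; n = 9.
Posterior: Gamma(3.1+9, 17.7+10.17) = Gamma(12.1, 27.87).
The predictive distribution for the next observation is Lomax; its mean is β/(α−1) = 27.87/11.1 = 2.5108.

2.5108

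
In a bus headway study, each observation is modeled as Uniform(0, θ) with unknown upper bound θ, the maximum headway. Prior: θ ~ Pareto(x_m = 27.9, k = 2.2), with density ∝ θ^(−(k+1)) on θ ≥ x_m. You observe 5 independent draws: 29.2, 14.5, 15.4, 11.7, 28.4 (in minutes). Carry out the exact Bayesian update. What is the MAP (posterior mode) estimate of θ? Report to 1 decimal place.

29.2

A Pareto(scale x_m, shape k) prior on the upper bound θ of Uniform(0, θ) is conjugate: posterior is Pareto(max(x_m, max xᵢ), k + n).
Sample maximum = 29.2; prior scale x_m = 27.9 → posterior scale = max = 29.2.
Posterior shape = 2.2 + 5 = 7.2.
The Pareto density is decreasing on [x_m, ∞), so the mode is x_m = 29.2.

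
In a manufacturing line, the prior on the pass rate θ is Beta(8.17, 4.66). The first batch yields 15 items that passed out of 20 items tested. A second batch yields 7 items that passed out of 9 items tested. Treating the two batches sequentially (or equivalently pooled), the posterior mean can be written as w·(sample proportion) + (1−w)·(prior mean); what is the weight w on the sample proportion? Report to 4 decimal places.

The Beta prior is conjugate to a Binomial/Bernoulli likelihood; the update adds successes to α and failures to β.
Total number of items tested: n = 20 + 9 = 29.
Posterior mean = (α₀+k)/(α₀+β₀+n) = [n/(α₀+β₀+n)]·(k/n) + [(α₀+β₀)/(α₀+β₀+n)]·α₀/(α₀+β₀), so only n and the prior enter the weight.
The weight on the data is w = n/(α₀+β₀+n) = 29/(8.17+4.66+29) = 29/41.83 = 0.6933.

0.6933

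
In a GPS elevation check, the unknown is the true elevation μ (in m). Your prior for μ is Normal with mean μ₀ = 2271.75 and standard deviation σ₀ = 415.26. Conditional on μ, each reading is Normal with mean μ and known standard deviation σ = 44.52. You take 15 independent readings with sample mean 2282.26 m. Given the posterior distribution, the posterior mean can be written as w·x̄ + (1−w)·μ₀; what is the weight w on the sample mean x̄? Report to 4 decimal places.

For Normal data with known variance σ², a Normal(μ₀, σ₀²) prior on μ is conjugate. Posterior precision = 1/σ₀² + n/σ²; posterior mean is the precision-weighted average of μ₀ and x̄.
σ₀² = 415.26² = 172440.8676, σ² = 44.52² = 1982.0304. Prior precision 1/σ₀² = 1/172440.8676; data precision n/σ² = 15/1982.0304.
w = (n/σ²)/(1/σ₀² + n/σ²) = n·σ₀²/(σ² + n·σ₀²) = 15·172440.8676/(1982.0304 + 15·172440.8676) = 2586613.014/2588595.0444 = 0.9992.

0.9992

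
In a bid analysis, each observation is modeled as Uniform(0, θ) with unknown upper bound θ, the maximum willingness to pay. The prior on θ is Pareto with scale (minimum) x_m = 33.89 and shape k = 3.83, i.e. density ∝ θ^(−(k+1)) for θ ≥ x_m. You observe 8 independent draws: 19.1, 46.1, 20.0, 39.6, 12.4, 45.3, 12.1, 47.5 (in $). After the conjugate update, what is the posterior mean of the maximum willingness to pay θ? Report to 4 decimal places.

A Pareto(scale x_m, shape k) prior on the upper bound θ of Uniform(0, θ) is conjugate: posterior is Pareto(max(x_m, max xᵢ), k + n).
Sample maximum = 47.5; prior scale x_m = 33.89 → posterior scale = max = 47.50.
Posterior shape = 3.83 + 8 = 11.83.
E[θ|data] = k·x_m/(k−1) = 11.83·47.50/10.83 = 51.8860.

51.8860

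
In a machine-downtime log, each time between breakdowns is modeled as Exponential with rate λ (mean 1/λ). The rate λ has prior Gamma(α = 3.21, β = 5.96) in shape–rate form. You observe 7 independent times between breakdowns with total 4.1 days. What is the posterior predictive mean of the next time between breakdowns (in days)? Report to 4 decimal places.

With a Gamma(shape α, rate β) prior on the exponential rate λ, the posterior after n observations with total T = Σxᵢ is Gamma(α+n, β+T).
Posterior: Gamma(3.21+7, 5.96+4.1) = Gamma(10.21, 10.06).
The predictive distribution for the next observation is Lomax; its mean is β/(α−1) = 10.06/9.21 = 1.0923.

1.0923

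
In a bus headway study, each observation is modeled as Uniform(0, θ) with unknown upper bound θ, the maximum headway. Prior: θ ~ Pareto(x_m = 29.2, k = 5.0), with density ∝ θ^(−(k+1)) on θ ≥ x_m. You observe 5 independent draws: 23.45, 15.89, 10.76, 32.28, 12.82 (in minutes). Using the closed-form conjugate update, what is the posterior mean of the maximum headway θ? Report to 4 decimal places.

A Pareto(scale x_m, shape k) prior on the upper bound θ of Uniform(0, θ) is conjugate: posterior is Pareto(max(x_m, max xᵢ), k + n).
Sample maximum = 32.28; prior scale x_m = 29.2 → posterior scale = max = 32.28.
Posterior shape = 5.0 + 5 = 10.0.
E[θ|data] = k·x_m/(k−1) = 10.0·32.28/9.0 = 35.8667.

35.8667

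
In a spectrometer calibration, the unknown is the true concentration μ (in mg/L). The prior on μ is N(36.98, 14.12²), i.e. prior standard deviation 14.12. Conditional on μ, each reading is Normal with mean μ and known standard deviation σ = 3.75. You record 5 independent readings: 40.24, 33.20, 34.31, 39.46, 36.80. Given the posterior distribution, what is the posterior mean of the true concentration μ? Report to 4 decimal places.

36.8045

For Normal data with known variance σ², a Normal(μ₀, σ₀²) prior on μ is conjugate. Posterior precision = 1/σ₀² + n/σ²; posterior mean is the precision-weighted average of μ₀ and x̄.
Σxᵢ = 40.24 + 33.20 + 34.31 + 39.46 + 36.80 = 184.01, so n·x̄ = 184.01.
σ₀² = 14.12² = 199.3744, σ² = 3.75² = 14.0625; σ² + n·σ₀² = 14.0625 + 5·199.3744 = 1010.9345.
Posterior mean = (μ₀/σ₀² + n·x̄/σ²)/(1/σ₀² + n/σ²) = (σ²·μ₀ + σ₀²·n·x̄)/(σ² + n·σ₀²) = (14.0625·36.98 + 199.3744·184.01)/1010.9345 = 37206.914594/1010.9345 = 36.8045.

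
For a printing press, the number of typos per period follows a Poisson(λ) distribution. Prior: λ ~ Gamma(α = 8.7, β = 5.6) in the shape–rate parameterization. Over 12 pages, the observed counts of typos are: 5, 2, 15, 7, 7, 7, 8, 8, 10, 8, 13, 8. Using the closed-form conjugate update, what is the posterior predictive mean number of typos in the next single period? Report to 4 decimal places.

6.0625

With a Gamma(shape α, rate β) prior, the Poisson likelihood is conjugate: the posterior is Gamma(α + ΣXᵢ, β + n).
Sum of counts S = 98 over n = 12 pages.
Posterior: Gamma(α+S, β+n) = Gamma(8.7+98, 5.6+12) = Gamma(106.7, 17.6).
The predictive distribution for one future period is NegBinom with mean α/β = 6.0625.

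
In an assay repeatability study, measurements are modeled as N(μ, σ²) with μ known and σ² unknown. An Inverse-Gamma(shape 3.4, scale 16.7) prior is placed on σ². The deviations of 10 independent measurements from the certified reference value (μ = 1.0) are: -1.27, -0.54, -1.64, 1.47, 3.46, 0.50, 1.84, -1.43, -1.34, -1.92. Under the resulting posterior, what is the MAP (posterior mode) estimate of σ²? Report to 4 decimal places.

3.3664

With known mean μ and an Inverse-Gamma(α, β) prior on σ², the Normal likelihood is conjugate: posterior is Inv-Gamma(α + n/2, β + Σ(xᵢ−μ)²/2).
Σ(xᵢ−μ)² = (-1.27)² + (-0.54)² + (-1.64)² + (1.47)² + (3.46)² + (0.50)² + (1.84)² + (-1.43)² + (-1.34)² + (-1.92)² = 29.8891.
Posterior: Inv-Gamma(3.4 + 10/2, 16.7 + 29.8891/2) = Inv-Gamma(8.40, 31.64455).
Mode = β/(α+1) = 31.64455/9.40 = 3.3664.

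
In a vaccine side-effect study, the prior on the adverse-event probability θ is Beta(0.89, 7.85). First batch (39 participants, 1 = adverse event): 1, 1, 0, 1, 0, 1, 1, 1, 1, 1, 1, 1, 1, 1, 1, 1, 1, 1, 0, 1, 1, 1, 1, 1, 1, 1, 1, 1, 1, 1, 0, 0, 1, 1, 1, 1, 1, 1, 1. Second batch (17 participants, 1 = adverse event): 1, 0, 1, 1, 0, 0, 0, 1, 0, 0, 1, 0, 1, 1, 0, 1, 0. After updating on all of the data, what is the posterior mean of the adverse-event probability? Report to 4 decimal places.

0.6625

The Beta prior is conjugate to a Binomial/Bernoulli likelihood; the update adds successes to α and failures to β.
After batch 1: Beta(0.89+34, 7.85+5) = Beta(34.89, 12.85).
After batch 2: Beta(34.89+8, 12.85+9) = Beta(42.89, 21.85).
Posterior mean = α/(α+β) = 42.89/64.74 = 0.6625.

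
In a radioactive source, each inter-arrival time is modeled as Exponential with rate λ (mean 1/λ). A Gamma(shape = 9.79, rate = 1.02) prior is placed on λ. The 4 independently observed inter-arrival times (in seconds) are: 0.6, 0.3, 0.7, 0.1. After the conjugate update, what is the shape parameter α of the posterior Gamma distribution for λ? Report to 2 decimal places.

With a Gamma(shape α, rate β) prior on the exponential rate λ, the posterior after n observations with total T = Σxᵢ is Gamma(α+n, β+T).
Sum of observations T = 1.7 seconds; n = 4.
Posterior: Gamma(9.79+4, 1.02+1.7) = Gamma(13.79, 2.72).
Posterior α = 13.79.

13.79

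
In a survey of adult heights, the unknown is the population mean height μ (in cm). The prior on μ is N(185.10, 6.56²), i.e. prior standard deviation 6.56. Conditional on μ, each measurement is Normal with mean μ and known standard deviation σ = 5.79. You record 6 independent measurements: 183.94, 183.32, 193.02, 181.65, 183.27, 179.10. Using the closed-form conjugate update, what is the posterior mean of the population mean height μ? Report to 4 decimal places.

184.1707

For Normal data with known variance σ², a Normal(μ₀, σ₀²) prior on μ is conjugate. Posterior precision = 1/σ₀² + n/σ²; posterior mean is the precision-weighted average of μ₀ and x̄.
Σxᵢ = 183.94 + 183.32 + 193.02 + 181.65 + 183.27 + 179.10 = 1104.3, so n·x̄ = 1104.3.
σ₀² = 6.56² = 43.0336, σ² = 5.79² = 33.5241; σ² + n·σ₀² = 33.5241 + 6·43.0336 = 291.7257.
Posterior mean = (μ₀/σ₀² + n·x̄/σ²)/(1/σ₀² + n/σ²) = (σ²·μ₀ + σ₀²·n·x̄)/(σ² + n·σ₀²) = (33.5241·185.10 + 43.0336·1104.3)/291.7257 = 53727.31539/291.7257 = 184.1707.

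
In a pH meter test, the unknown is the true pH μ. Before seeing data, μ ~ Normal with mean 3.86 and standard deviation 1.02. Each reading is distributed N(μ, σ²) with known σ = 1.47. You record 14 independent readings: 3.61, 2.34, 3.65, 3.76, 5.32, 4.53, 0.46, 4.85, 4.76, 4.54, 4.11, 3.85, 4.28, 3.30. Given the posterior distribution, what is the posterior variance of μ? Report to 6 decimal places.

0.134409

For Normal data with known variance σ², a Normal(μ₀, σ₀²) prior on μ is conjugate. Posterior precision = 1/σ₀² + n/σ²; posterior mean is the precision-weighted average of μ₀ and x̄.
σ₀² = 1.02² = 1.0404, σ² = 1.47² = 2.1609; σ² + n·σ₀² = 2.1609 + 14·1.0404 = 16.7265.
Posterior precision = 1/σ₀² + n/σ² = 1/1.0404 + 14/2.1609 = (σ² + n·σ₀²)/(σ₀²σ²) = 16.7265/(1.0404·2.1609); posterior variance σₙ² = σ₀²σ²/(σ² + n·σ₀²) = 1.0404·2.1609/16.7265 = 0.134409.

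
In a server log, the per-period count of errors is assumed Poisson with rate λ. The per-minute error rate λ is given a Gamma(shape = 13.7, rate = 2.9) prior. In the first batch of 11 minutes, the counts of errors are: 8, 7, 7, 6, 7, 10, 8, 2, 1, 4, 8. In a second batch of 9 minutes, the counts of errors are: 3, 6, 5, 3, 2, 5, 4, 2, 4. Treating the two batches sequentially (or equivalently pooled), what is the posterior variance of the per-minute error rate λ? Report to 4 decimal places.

0.2206

With a Gamma(shape α, rate β) prior, the Poisson likelihood is conjugate: the posterior is Gamma(α + ΣXᵢ, β + n).
Batch 1: sum of counts S = 68 over n = 11 minutes.
After batch 1: Gamma(α+S, β+n) = Gamma(13.7+68, 2.9+11) = Gamma(81.7, 13.9).
Batch 2: sum of counts S = 34 over n = 9 minutes.
After batch 2: Gamma(α+S, β+n) = Gamma(81.7+34, 13.9+9) = Gamma(115.7, 22.9).
Var = α/β² = 115.7/22.9² = 0.2206.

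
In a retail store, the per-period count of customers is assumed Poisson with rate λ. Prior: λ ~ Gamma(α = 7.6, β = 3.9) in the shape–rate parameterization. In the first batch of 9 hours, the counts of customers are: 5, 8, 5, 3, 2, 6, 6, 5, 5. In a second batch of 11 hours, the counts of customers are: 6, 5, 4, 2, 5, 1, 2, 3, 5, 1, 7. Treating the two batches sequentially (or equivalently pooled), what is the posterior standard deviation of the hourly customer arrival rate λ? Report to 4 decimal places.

With a Gamma(shape α, rate β) prior, the Poisson likelihood is conjugate: the posterior is Gamma(α + ΣXᵢ, β + n).
Batch 1: sum of counts S = 45 over n = 9 hours.
After batch 1: Gamma(α+S, β+n) = Gamma(7.6+45, 3.9+9) = Gamma(52.6, 12.9).
Batch 2: sum of counts S = 41 over n = 11 hours.
After batch 2: Gamma(α+S, β+n) = Gamma(52.6+41, 12.9+11) = Gamma(93.6, 23.9).
SD = √α/β = √93.6/23.9 = 0.4048.

0.4048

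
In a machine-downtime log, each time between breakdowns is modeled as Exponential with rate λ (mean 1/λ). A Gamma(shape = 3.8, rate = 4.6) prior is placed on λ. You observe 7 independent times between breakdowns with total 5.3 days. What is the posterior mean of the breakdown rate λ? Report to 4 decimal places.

With a Gamma(shape α, rate β) prior on the exponential rate λ, the posterior after n observations with total T = Σxᵢ is Gamma(α+n, β+T).
Posterior: Gamma(3.8+7, 4.6+5.3) = Gamma(10.8, 9.9).
Posterior mean of λ = α/β = 10.8/9.9 = 1.0909.

1.0909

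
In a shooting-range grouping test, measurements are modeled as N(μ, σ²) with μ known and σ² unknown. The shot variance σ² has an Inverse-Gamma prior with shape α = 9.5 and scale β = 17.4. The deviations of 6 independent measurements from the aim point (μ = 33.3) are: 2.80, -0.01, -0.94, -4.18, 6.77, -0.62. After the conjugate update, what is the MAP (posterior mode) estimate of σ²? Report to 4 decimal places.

3.9709

With known mean μ and an Inverse-Gamma(α, β) prior on σ², the Normal likelihood is conjugate: posterior is Inv-Gamma(α + n/2, β + Σ(xᵢ−μ)²/2).
Σ(xᵢ−μ)² = (2.80)² + (-0.01)² + (-0.94)² + (-4.18)² + (6.77)² + (-0.62)² = 72.4134.
Posterior: Inv-Gamma(9.5 + 6/2, 17.4 + 72.4134/2) = Inv-Gamma(12.50, 53.60670).
Mode = β/(α+1) = 53.60670/13.50 = 3.9709.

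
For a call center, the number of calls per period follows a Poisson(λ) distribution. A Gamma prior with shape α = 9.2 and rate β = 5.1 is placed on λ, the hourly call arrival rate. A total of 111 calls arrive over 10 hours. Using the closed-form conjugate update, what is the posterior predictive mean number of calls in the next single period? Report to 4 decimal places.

7.9603

With a Gamma(shape α, rate β) prior, the Poisson likelihood is conjugate: the posterior is Gamma(α + ΣXᵢ, β + n).
Posterior: Gamma(α+S, β+n) = Gamma(9.2+111, 5.1+10) = Gamma(120.2, 15.1).
The predictive distribution for one future period is NegBinom with mean α/β = 7.9603.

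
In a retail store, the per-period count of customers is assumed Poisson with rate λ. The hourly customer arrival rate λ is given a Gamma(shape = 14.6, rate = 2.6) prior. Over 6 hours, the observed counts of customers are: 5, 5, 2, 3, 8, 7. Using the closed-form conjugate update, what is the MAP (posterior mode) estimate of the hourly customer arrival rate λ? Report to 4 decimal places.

With a Gamma(shape α, rate β) prior, the Poisson likelihood is conjugate: the posterior is Gamma(α + ΣXᵢ, β + n).
Sum of counts S = 30 over n = 6 hours.
Posterior: Gamma(α+S, β+n) = Gamma(14.6+30, 2.6+6) = Gamma(44.6, 8.6).
Mode of Gamma(α,β) for α≥1 is (α−1)/β = 43.6/8.6 = 5.0698.

5.0698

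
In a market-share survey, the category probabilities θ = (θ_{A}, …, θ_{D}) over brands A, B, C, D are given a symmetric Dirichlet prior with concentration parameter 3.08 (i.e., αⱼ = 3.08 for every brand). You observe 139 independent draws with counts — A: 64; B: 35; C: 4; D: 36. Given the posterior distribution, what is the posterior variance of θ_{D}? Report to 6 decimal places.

The Dirichlet prior is conjugate to the Multinomial likelihood: each posterior αⱼ = prior αⱼ + observed count nⱼ.
Posterior concentration: (67.08, 38.08, 7.08, 39.08), total = 151.32.
Var[θ_j] = α_j(Σα−α_j)/((Σα)²(Σα+1)) = 39.08·112.24/(151.32²·152.32) = 0.001258.

0.001258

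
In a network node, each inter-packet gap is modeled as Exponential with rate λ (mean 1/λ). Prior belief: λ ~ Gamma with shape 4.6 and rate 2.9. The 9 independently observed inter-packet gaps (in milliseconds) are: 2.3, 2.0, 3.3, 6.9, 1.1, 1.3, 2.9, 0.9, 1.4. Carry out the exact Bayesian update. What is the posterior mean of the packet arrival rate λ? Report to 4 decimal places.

0.5440

With a Gamma(shape α, rate β) prior on the exponential rate λ, the posterior after n observations with total T = Σxᵢ is Gamma(α+n, β+T).
Sum of observations T = 22.1 milliseconds; n = 9.
Posterior: Gamma(4.6+9, 2.9+22.1) = Gamma(13.6, 25.0).
Posterior mean of λ = α/β = 13.6/25.0 = 0.5440.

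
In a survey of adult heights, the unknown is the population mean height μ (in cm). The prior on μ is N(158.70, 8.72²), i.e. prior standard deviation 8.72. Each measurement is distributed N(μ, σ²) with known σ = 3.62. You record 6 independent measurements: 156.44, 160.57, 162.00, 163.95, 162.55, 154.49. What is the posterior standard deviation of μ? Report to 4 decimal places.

For Normal data with known variance σ², a Normal(μ₀, σ₀²) prior on μ is conjugate. Posterior precision = 1/σ₀² + n/σ²; posterior mean is the precision-weighted average of μ₀ and x̄.
σ₀² = 8.72² = 76.0384, σ² = 3.62² = 13.1044; σ² + n·σ₀² = 13.1044 + 6·76.0384 = 469.3348.
Posterior precision = 1/σ₀² + n/σ² = 1/76.0384 + 6/13.1044 = (σ² + n·σ₀²)/(σ₀²σ²) = 469.3348/(76.0384·13.1044); posterior variance σₙ² = σ₀²σ²/(σ² + n·σ₀²) = 76.0384·13.1044/469.3348 = 2.123085.
Posterior SD = √σₙ² = √(76.0384·13.1044/469.3348) = 1.4571.

1.4571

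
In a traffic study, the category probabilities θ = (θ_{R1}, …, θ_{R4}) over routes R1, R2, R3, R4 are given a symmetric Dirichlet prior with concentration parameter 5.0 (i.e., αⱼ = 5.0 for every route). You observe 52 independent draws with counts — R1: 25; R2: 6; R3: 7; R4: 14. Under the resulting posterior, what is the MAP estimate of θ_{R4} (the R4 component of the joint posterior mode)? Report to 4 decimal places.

0.2647

The Dirichlet prior is conjugate to the Multinomial likelihood: each posterior αⱼ = prior αⱼ + observed count nⱼ.
Posterior concentration: (30.0, 11.0, 12.0, 19.0), total = 72.0.
Joint mode component: (α_{R4}−1)/(Σα−K) = 18.0/68.0 = 0.2647.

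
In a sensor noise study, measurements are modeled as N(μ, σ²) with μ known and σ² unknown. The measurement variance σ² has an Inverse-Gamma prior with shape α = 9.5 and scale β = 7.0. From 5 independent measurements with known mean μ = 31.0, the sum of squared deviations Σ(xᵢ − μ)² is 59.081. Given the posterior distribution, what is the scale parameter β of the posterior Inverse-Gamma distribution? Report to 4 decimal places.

36.5405

With known mean μ and an Inverse-Gamma(α, β) prior on σ², the Normal likelihood is conjugate: posterior is Inv-Gamma(α + n/2, β + Σ(xᵢ−μ)²/2).
Posterior: Inv-Gamma(9.5 + 5/2, 7.0 + 59.081/2) = Inv-Gamma(12.00, 36.5405).
Posterior β = 36.5405.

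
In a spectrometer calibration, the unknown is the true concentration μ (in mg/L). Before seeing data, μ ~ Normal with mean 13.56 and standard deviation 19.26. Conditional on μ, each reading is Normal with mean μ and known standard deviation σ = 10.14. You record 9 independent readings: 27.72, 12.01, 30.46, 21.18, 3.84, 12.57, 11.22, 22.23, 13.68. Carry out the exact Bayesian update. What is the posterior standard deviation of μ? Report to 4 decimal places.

For Normal data with known variance σ², a Normal(μ₀, σ₀²) prior on μ is conjugate. Posterior precision = 1/σ₀² + n/σ²; posterior mean is the precision-weighted average of μ₀ and x̄.
σ₀² = 19.26² = 370.9476, σ² = 10.14² = 102.8196; σ² + n·σ₀² = 102.8196 + 9·370.9476 = 3441.348.
Posterior precision = 1/σ₀² + n/σ² = 1/370.9476 + 9/102.8196 = (σ² + n·σ₀²)/(σ₀²σ²) = 3441.348/(370.9476·102.8196); posterior variance σₙ² = σ₀²σ²/(σ² + n·σ₀²) = 370.9476·102.8196/3441.348 = 11.083065.
Posterior SD = √σₙ² = √(370.9476·102.8196/3441.348) = 3.3291.

3.3291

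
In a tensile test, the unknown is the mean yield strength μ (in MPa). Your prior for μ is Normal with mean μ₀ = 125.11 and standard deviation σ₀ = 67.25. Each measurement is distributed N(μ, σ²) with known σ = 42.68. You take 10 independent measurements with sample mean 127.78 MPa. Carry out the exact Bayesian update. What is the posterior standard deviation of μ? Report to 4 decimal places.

For Normal data with known variance σ², a Normal(μ₀, σ₀²) prior on μ is conjugate. Posterior precision = 1/σ₀² + n/σ²; posterior mean is the precision-weighted average of μ₀ and x̄.
σ₀² = 67.25² = 4522.5625, σ² = 42.68² = 1821.5824; σ² + n·σ₀² = 1821.5824 + 10·4522.5625 = 47047.2074.
Posterior precision = 1/σ₀² + n/σ² = 1/4522.5625 + 10/1821.5824 = (σ² + n·σ₀²)/(σ₀²σ²) = 47047.2074/(4522.5625·1821.5824); posterior variance σₙ² = σ₀²σ²/(σ² + n·σ₀²) = 4522.5625·1821.5824/47047.2074 = 175.105404.
Posterior SD = √σₙ² = √(4522.5625·1821.5824/47047.2074) = 13.2327.

13.2327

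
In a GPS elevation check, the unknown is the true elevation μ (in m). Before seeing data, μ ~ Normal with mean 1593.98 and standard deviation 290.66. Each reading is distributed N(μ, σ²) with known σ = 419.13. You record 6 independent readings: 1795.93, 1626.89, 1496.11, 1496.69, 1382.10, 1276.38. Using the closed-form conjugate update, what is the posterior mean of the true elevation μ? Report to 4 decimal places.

For Normal data with known variance σ², a Normal(μ₀, σ₀²) prior on μ is conjugate. Posterior precision = 1/σ₀² + n/σ²; posterior mean is the precision-weighted average of μ₀ and x̄.
Σxᵢ = 1795.93 + 1626.89 + 1496.11 + 1496.69 + 1382.10 + 1276.38 = 9074.1, so n·x̄ = 9074.1.
σ₀² = 290.66² = 84483.2356, σ² = 419.13² = 175669.9569; σ² + n·σ₀² = 175669.9569 + 6·84483.2356 = 682569.3705.
Posterior mean = (μ₀/σ₀² + n·x̄/σ²)/(1/σ₀² + n/σ²) = (σ²·μ₀ + σ₀²·n·x̄)/(σ² + n·σ₀²) = (175669.9569·1593.98 + 84483.2356·9074.1)/682569.3705 = 1046623726.057422/682569.3705 = 1533.3588.

1533.3588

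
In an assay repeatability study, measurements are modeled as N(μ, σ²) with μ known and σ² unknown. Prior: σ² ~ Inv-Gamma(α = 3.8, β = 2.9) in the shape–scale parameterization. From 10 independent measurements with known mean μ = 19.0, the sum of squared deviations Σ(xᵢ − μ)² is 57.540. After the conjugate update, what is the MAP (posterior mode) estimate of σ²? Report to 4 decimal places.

With known mean μ and an Inverse-Gamma(α, β) prior on σ², the Normal likelihood is conjugate: posterior is Inv-Gamma(α + n/2, β + Σ(xᵢ−μ)²/2).
Posterior: Inv-Gamma(3.8 + 10/2, 2.9 + 57.540/2) = Inv-Gamma(8.80, 31.6700).
Mode = β/(α+1) = 31.6700/9.80 = 3.2316.

3.2316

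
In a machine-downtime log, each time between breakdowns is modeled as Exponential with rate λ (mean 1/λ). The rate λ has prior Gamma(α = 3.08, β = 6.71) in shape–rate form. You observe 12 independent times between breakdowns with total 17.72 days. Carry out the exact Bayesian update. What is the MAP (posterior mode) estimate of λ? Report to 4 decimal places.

With a Gamma(shape α, rate β) prior on the exponential rate λ, the posterior after n observations with total T = Σxᵢ is Gamma(α+n, β+T).
Posterior: Gamma(3.08+12, 6.71+17.72) = Gamma(15.08, 24.43).
Mode = (α−1)/β = 0.5763.

0.5763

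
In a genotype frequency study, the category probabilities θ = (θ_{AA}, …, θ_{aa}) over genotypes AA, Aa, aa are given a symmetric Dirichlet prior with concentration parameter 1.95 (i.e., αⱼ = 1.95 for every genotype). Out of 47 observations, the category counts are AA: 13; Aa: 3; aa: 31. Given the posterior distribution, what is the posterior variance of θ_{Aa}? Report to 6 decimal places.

The Dirichlet prior is conjugate to the Multinomial likelihood: each posterior αⱼ = prior αⱼ + observed count nⱼ.
Posterior concentration: (14.95, 4.95, 32.95), total = 52.85.
Var[θ_j] = α_j(Σα−α_j)/((Σα)²(Σα+1)) = 4.95·47.90/(52.85²·53.85) = 0.001576.

0.001576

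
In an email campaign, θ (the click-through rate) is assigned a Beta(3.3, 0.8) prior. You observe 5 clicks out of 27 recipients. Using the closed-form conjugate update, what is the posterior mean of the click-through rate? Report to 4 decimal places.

The Beta prior is conjugate to a Binomial/Bernoulli likelihood; the update adds successes to α and failures to β.
Posterior: Beta(α+k, β+n−k) = Beta(3.3+5, 0.8+22) = Beta(8.3, 22.8).
Posterior mean = α/(α+β) = 8.3/31.1 = 0.2669.

0.2669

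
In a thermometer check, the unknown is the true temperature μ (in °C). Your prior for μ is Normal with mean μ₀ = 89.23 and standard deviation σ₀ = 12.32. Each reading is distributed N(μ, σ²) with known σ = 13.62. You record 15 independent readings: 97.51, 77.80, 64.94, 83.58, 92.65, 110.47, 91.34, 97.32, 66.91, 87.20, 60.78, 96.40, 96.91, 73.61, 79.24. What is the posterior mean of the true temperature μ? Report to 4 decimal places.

For Normal data with known variance σ², a Normal(μ₀, σ₀²) prior on μ is conjugate. Posterior precision = 1/σ₀² + n/σ²; posterior mean is the precision-weighted average of μ₀ and x̄.
Σxᵢ = 97.51 + 77.80 + 64.94 + 83.58 + 92.65 + 110.47 + 91.34 + 97.32 + 66.91 + 87.20 + 60.78 + 96.40 + 96.91 + 73.61 + 79.24 = 1276.66, so n·x̄ = 1276.66.
σ₀² = 12.32² = 151.7824, σ² = 13.62² = 185.5044; σ² + n·σ₀² = 185.5044 + 15·151.7824 = 2462.2404.
Posterior mean = (μ₀/σ₀² + n·x̄/σ²)/(1/σ₀² + n/σ²) = (σ²·μ₀ + σ₀²·n·x̄)/(σ² + n·σ₀²) = (185.5044·89.23 + 151.7824·1276.66)/2462.2404 = 210327.076396/2462.2404 = 85.4210.

85.4210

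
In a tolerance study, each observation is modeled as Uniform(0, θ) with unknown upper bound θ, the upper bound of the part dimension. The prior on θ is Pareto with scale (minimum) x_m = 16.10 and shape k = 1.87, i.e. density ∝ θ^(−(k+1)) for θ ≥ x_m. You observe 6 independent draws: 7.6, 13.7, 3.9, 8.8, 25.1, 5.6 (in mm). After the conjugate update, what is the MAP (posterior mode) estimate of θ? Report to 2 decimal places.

A Pareto(scale x_m, shape k) prior on the upper bound θ of Uniform(0, θ) is conjugate: posterior is Pareto(max(x_m, max xᵢ), k + n).
Sample maximum = 25.1; prior scale x_m = 16.10 → posterior scale = max = 25.10.
Posterior shape = 1.87 + 6 = 7.87.
The Pareto density is decreasing on [x_m, ∞), so the mode is x_m = 25.10.

25.10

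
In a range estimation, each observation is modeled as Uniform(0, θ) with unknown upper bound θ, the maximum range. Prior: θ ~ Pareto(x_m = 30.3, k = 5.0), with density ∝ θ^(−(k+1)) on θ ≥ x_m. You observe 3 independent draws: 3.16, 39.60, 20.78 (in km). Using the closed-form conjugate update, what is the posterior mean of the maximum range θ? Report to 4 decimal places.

45.2571

A Pareto(scale x_m, shape k) prior on the upper bound θ of Uniform(0, θ) is conjugate: posterior is Pareto(max(x_m, max xᵢ), k + n).
Sample maximum = 39.60; prior scale x_m = 30.3 → posterior scale = max = 39.60.
Posterior shape = 5.0 + 3 = 8.0.
E[θ|data] = k·x_m/(k−1) = 8.0·39.60/7.0 = 45.2571.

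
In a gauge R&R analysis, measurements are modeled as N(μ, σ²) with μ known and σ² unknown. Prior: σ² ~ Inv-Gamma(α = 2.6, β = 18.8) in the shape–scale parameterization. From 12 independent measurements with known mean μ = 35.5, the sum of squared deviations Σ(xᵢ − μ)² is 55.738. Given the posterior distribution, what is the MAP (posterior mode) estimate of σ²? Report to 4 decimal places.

4.8614

With known mean μ and an Inverse-Gamma(α, β) prior on σ², the Normal likelihood is conjugate: posterior is Inv-Gamma(α + n/2, β + Σ(xᵢ−μ)²/2).
Posterior: Inv-Gamma(2.6 + 12/2, 18.8 + 55.738/2) = Inv-Gamma(8.60, 46.6690).
Mode = β/(α+1) = 46.6690/9.60 = 4.8614.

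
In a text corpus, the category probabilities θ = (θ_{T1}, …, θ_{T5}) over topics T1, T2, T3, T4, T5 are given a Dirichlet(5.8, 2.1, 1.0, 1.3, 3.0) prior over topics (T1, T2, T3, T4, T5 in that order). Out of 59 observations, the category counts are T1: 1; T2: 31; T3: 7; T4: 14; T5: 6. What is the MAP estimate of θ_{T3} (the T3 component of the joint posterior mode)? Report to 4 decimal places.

0.1042

The Dirichlet prior is conjugate to the Multinomial likelihood: each posterior αⱼ = prior αⱼ + observed count nⱼ.
Posterior concentration: (6.8, 33.1, 8.0, 15.3, 9.0), total = 72.2.
Joint mode component: (α_{T3}−1)/(Σα−K) = 7.0/67.2 = 0.1042.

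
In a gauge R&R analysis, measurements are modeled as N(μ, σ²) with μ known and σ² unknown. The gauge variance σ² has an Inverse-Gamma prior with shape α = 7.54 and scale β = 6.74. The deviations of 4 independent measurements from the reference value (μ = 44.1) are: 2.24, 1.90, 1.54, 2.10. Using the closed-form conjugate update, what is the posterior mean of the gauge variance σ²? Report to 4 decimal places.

1.6914

With known mean μ and an Inverse-Gamma(α, β) prior on σ², the Normal likelihood is conjugate: posterior is Inv-Gamma(α + n/2, β + Σ(xᵢ−μ)²/2).
Σ(xᵢ−μ)² = (2.24)² + (1.90)² + (1.54)² + (2.10)² = 15.4092.
Posterior: Inv-Gamma(7.54 + 4/2, 6.74 + 15.4092/2) = Inv-Gamma(9.54, 14.44460).
E[σ²|data] = β/(α−1) = 14.44460/8.54 = 1.6914.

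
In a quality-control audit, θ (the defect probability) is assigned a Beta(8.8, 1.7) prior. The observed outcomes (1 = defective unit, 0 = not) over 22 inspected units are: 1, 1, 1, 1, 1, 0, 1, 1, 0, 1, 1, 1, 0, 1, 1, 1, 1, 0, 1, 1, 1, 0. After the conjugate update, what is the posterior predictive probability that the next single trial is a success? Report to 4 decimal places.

The Beta prior is conjugate to a Binomial/Bernoulli likelihood; the update adds successes to α and failures to β.
Posterior: Beta(α+k, β+n−k) = Beta(8.8+17, 1.7+5) = Beta(25.8, 6.7).
For a single future Bernoulli trial, P(success | data) = α/(α+β) = 0.7938.

0.7938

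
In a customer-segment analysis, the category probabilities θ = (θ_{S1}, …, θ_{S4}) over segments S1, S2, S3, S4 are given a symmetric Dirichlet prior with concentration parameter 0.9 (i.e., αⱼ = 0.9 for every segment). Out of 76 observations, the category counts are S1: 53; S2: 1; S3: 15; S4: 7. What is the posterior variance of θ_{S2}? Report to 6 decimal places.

The Dirichlet prior is conjugate to the Multinomial likelihood: each posterior αⱼ = prior αⱼ + observed count nⱼ.
Posterior concentration: (53.9, 1.9, 15.9, 7.9), total = 79.6.
Var[θ_j] = α_j(Σα−α_j)/((Σα)²(Σα+1)) = 1.9·77.7/(79.6²·80.6) = 0.000289.

0.000289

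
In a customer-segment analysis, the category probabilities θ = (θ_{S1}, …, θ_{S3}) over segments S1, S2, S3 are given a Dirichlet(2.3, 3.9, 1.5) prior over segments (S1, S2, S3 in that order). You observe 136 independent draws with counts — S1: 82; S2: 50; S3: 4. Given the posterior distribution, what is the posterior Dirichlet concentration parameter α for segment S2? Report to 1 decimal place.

The Dirichlet prior is conjugate to the Multinomial likelihood: each posterior αⱼ = prior αⱼ + observed count nⱼ.
Posterior concentration: (84.3, 53.9, 5.5), total = 143.7.
α_{S2} = 3.9 + 50 = 53.9.

53.9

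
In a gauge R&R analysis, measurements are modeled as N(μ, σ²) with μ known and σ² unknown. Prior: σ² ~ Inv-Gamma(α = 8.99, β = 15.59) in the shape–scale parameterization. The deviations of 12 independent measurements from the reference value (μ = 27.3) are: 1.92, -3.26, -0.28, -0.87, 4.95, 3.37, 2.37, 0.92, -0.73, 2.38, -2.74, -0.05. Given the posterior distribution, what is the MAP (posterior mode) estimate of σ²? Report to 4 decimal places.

With known mean μ and an Inverse-Gamma(α, β) prior on σ², the Normal likelihood is conjugate: posterior is Inv-Gamma(α + n/2, β + Σ(xᵢ−μ)²/2).
Σ(xᵢ−μ)² = (1.92)² + (-3.26)² + (-0.28)² + (-0.87)² + (4.95)² + (3.37)² + (2.37)² + (0.92)² + (-0.73)² + (2.38)² + (-2.74)² + (-0.05)² = 71.1794.
Posterior: Inv-Gamma(8.99 + 12/2, 15.59 + 71.1794/2) = Inv-Gamma(14.99, 51.17970).
Mode = β/(α+1) = 51.17970/15.99 = 3.2007.

3.2007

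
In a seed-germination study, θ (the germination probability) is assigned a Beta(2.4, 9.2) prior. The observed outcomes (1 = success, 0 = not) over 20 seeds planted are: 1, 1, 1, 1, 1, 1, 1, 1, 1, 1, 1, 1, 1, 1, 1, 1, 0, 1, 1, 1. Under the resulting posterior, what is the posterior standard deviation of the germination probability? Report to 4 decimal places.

0.0819

The Beta prior is conjugate to a Binomial/Bernoulli likelihood; the update adds successes to α and failures to β.
Posterior: Beta(α+k, β+n−k) = Beta(2.4+19, 9.2+1) = Beta(21.4, 10.2).
Var = αβ/((α+β)²(α+β+1)) = 21.4·10.2/(31.6²·32.6) = 0.00670536; SD = √0.00670536 = 0.0819.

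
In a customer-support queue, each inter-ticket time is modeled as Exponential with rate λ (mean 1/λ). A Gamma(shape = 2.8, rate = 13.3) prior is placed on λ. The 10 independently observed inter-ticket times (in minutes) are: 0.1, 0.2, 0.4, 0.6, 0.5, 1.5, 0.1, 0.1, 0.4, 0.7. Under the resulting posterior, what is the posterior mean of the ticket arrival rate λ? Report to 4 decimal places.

0.7151

With a Gamma(shape α, rate β) prior on the exponential rate λ, the posterior after n observations with total T = Σxᵢ is Gamma(α+n, β+T).
Sum of observations T = 4.6 minutes; n = 10.
Posterior: Gamma(2.8+10, 13.3+4.6) = Gamma(12.8, 17.9).
Posterior mean of λ = α/β = 12.8/17.9 = 0.7151.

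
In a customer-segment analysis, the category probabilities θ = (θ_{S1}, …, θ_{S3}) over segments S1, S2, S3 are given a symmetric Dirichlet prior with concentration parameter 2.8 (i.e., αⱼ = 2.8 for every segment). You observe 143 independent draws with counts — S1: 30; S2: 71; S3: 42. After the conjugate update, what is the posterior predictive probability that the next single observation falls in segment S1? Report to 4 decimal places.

The Dirichlet prior is conjugate to the Multinomial likelihood: each posterior αⱼ = prior αⱼ + observed count nⱼ.
Posterior concentration: (32.8, 73.8, 44.8), total = 151.4.
P(next = S1 | data) = α_{S1}/Σα = 0.2166.

0.2166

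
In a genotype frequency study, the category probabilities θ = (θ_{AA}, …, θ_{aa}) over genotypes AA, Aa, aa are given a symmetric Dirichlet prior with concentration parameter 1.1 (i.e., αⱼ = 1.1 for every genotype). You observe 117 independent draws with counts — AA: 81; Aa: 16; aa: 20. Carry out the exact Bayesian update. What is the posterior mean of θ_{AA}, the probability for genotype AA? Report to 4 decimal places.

0.6825

The Dirichlet prior is conjugate to the Multinomial likelihood: each posterior αⱼ = prior αⱼ + observed count nⱼ.
Posterior concentration: (82.1, 17.1, 21.1), total = 120.3.
E[θ_{AA}|data] = α_{AA}/Σα = 82.1/120.3 = 0.6825.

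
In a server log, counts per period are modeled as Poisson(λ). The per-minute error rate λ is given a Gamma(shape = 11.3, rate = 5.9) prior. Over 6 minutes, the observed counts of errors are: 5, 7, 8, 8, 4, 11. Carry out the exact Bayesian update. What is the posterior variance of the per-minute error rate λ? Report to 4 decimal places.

0.3834

With a Gamma(shape α, rate β) prior, the Poisson likelihood is conjugate: the posterior is Gamma(α + ΣXᵢ, β + n).
Sum of counts S = 43 over n = 6 minutes.
Posterior: Gamma(α+S, β+n) = Gamma(11.3+43, 5.9+6) = Gamma(54.3, 11.9).
Var = α/β² = 54.3/11.9² = 0.3834.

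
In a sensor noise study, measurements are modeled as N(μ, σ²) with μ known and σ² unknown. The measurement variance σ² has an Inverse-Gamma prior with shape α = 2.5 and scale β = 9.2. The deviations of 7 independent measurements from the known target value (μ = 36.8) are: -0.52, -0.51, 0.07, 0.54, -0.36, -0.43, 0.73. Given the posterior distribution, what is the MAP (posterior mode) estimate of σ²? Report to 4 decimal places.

With known mean μ and an Inverse-Gamma(α, β) prior on σ², the Normal likelihood is conjugate: posterior is Inv-Gamma(α + n/2, β + Σ(xᵢ−μ)²/2).
Σ(xᵢ−μ)² = (-0.52)² + (-0.51)² + (0.07)² + (0.54)² + (-0.36)² + (-0.43)² + (0.73)² = 1.6744.
Posterior: Inv-Gamma(2.5 + 7/2, 9.2 + 1.6744/2) = Inv-Gamma(6.00, 10.03720).
Mode = β/(α+1) = 10.03720/7.00 = 1.4339.

1.4339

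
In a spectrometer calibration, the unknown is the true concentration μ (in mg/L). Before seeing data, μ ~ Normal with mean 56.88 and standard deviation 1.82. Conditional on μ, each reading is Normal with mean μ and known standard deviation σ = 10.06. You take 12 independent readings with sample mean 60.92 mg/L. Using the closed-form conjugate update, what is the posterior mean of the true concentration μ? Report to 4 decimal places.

For Normal data with known variance σ², a Normal(μ₀, σ₀²) prior on μ is conjugate. Posterior precision = 1/σ₀² + n/σ²; posterior mean is the precision-weighted average of μ₀ and x̄.
n·x̄ = 12·60.92 = 731.04.
σ₀² = 1.82² = 3.3124, σ² = 10.06² = 101.2036; σ² + n·σ₀² = 101.2036 + 12·3.3124 = 140.9524.
Posterior mean = (μ₀/σ₀² + n·x̄/σ²)/(1/σ₀² + n/σ²) = (σ²·μ₀ + σ₀²·n·x̄)/(σ² + n·σ₀²) = (101.2036·56.88 + 3.3124·731.04)/140.9524 = 8177.957664/140.9524 = 58.0193.

58.0193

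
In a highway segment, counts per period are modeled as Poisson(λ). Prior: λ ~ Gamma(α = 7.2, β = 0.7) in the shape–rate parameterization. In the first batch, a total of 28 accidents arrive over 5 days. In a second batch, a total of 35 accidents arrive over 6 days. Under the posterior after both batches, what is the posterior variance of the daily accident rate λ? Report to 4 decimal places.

With a Gamma(shape α, rate β) prior, the Poisson likelihood is conjugate: the posterior is Gamma(α + ΣXᵢ, β + n).
After batch 1: Gamma(α+S, β+n) = Gamma(7.2+28, 0.7+5) = Gamma(35.2, 5.7).
After batch 2: Gamma(α+S, β+n) = Gamma(35.2+35, 5.7+6) = Gamma(70.2, 11.7).
Var = α/β² = 70.2/11.7² = 0.5128.

0.5128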